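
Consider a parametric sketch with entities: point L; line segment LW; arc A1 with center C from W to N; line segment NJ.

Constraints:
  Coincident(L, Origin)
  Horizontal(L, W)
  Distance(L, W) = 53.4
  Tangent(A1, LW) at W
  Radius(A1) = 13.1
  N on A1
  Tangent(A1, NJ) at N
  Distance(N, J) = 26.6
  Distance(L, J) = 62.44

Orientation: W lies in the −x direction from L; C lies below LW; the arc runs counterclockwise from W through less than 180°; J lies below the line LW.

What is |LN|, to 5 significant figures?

66.981

Checks: |CN| = 13.10 ✓; ∠(CN, NJ) = 90.00° ✓; |NJ| = 26.60 ✓; |LJ| = 62.44 ✓.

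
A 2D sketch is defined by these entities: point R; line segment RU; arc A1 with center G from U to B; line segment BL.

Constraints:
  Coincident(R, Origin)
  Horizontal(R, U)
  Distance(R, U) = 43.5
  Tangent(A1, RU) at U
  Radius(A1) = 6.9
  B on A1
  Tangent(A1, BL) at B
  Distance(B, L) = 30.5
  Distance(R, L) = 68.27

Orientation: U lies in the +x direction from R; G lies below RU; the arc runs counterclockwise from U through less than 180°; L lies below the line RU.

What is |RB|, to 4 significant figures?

40.17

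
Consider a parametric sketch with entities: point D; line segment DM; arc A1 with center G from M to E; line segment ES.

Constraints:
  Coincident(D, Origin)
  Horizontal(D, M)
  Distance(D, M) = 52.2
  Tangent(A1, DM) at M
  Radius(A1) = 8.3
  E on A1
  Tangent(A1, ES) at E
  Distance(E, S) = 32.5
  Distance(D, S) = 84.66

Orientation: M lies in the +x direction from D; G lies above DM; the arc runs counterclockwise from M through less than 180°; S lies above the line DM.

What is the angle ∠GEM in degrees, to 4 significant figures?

66.50°

Checks: |GE| = 8.300 ✓; ∠(GE, ES) = 90.00° ✓; |ES| = 32.50 ✓; |DS| = 84.66 ✓.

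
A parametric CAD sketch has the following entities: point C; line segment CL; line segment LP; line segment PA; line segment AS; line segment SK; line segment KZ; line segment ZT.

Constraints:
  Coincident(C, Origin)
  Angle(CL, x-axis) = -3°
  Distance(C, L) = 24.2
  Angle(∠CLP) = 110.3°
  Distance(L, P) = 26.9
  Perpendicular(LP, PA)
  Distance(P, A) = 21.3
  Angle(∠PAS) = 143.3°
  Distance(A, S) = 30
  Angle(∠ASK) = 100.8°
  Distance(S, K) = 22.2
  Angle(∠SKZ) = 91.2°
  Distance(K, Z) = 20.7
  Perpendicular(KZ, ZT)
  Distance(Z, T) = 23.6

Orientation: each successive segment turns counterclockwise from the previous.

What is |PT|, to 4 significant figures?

27.83

∠SKZ = 91.2° gives KZ at 1.400° from the x-axis; with |KZ| = 20.7, Z = (7.762, 3.241). KZ is perpendicular to ZT, so ZT runs at 91.40°; with |ZT| = 23.6, T = (7.185, 26.83). Then |PT| = |T − P| = 27.83.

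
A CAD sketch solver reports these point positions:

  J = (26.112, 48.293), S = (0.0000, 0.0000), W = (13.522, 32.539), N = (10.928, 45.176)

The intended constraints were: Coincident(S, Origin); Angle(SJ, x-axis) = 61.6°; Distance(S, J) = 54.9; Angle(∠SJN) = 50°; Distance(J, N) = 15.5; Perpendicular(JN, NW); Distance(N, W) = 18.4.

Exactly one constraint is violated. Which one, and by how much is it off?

Distance(N, W) = 18.4 — off by 5.50.

S = (0.00, 0.00) ✓; SJ at 61.60° ✓; |SJ| = 54.90 ✓; ∠SJN = 50.00° ✓; |JN| = 15.50 ✓; ∠(JN, NW) = 90.00° ✓; |NW| = 12.90 ✗.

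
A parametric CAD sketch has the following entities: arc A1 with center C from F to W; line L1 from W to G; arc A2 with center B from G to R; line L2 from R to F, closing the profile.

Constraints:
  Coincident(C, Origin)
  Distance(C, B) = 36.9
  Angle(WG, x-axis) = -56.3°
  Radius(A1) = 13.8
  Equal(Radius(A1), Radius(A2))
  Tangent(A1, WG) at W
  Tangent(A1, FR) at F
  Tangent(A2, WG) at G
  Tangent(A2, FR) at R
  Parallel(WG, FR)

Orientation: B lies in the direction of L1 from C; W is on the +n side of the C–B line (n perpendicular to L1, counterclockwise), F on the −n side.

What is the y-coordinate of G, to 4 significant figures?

-23.04

The slot axis is L1's direction at -56.3°, so u = (cos -56.3°, sin -56.3°) = (0.5548, -0.8320) and n = (−sin -56.3°, cos -56.3°) = (0.8320, 0.5548). C is at the origin and B lies 36.9 along u from C, so B = 36.9·u = (20.47, -30.70). Tangency of A1 to both parallel lines with radius 13.8 puts W and F at C ± 13.8·n: W = (11.48, 7.657), F = (-11.48, -7.657). Equal radii place G and R the same way about B: G = B + 13.8·n = (31.95, -23.04), R = B − 13.8·n = (8.993, -38.36). So G.y = -23.04.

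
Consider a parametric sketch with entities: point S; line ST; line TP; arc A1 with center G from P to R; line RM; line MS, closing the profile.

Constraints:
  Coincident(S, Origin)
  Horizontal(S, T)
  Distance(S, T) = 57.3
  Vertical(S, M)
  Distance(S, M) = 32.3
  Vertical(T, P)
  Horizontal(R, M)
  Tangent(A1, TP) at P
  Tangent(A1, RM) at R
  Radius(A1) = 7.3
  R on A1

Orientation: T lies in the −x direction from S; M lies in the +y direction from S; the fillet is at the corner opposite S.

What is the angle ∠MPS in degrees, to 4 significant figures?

30.83°

S is at the origin; S and T share the same y with |ST| = 57.3 and T on the −x side, so T = (-57.30, 0.000). SM is vertical with |SM| = 32.3 and M on the +y side, so M = (0.000, 32.30). The virtual corner opposite S is at (-57.30, 32.30). A1 meets TP tangentially, so GP is at right angles to TP and tangency of A1 to RM means the radius GR is perpendicular to RM, with radius 7.3, so the center G sits 7.3 in from both sides at G = (-50.00, 25.00). That places the tangent points at P = (-57.30, 25.00) on TP and R = (-50.00, 32.30) on RM. Then cos ∠MPS = PM·PS / (|PM||PS|), giving 30.83°.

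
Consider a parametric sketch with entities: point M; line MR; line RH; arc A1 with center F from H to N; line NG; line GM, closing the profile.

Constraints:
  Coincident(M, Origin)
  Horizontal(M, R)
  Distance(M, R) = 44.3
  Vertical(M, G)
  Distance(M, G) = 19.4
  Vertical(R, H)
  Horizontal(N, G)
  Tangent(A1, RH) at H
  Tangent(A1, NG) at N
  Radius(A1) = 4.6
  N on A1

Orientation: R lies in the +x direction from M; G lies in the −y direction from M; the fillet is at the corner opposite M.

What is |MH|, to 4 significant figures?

46.71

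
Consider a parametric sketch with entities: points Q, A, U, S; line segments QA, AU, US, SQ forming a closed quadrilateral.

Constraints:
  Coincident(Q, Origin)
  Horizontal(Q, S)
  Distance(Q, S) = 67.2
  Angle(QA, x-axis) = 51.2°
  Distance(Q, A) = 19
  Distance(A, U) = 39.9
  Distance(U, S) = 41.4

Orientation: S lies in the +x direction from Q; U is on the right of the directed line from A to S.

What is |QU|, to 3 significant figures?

37.0

Q is at the origin; QS is horizontal with |QS| = 67.2 and S in +x, so S = (67.2, 0). QA runs at 51.2° with |QA| = 19.0, so A = (11.9, 14.8). U is determined by |AU| = 39.9 and |US| = 41.4 together: it lies at the intersection of circle(A, 39.9) and circle(S, 41.4). With |AS| = 57.2, the foot of the radical line on AS is 27.6 from A and the perpendicular offset is √(39.9² − 27.6²) = 28.9. Taking the right-of-AS solution: U = (31.1, -20.2).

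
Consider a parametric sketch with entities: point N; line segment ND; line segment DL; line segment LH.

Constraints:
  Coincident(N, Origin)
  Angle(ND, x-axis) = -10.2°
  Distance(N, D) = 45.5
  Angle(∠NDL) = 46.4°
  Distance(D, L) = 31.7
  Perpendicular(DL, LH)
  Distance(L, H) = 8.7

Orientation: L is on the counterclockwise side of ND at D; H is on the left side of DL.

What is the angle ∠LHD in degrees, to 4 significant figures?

74.65°

∠NDL = 46.4°, so DL runs at -10.2° + (180° − 46.4°) = 123.4° from the x-axis; with |DL| = 31.7, L = D + 31.7·(cos 123.4°, sin 123.4°) = (27.33, 18.41). The perpendicularity gives LH at right angles to DL; with |LH| = 8.7 on the left of DL, H = L + 8.7·(-0.8348, -0.5505) = (20.07, 13.62). Then cos ∠LHD = HL·HD / (|HL||HD|), giving 74.65°.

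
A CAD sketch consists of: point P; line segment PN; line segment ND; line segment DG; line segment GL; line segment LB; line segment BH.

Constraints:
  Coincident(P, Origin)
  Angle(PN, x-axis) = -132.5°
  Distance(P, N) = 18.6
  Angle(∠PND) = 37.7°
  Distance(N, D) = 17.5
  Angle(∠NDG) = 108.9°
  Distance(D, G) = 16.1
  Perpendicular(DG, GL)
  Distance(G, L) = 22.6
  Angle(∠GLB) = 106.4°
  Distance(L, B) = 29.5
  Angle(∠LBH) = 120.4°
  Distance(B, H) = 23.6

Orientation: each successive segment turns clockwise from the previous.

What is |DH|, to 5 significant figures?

32.906

∠GLB = 106.4° gives LB at -149.50° from the x-axis; with |LB| = 29.5, B = (-15.399, -29.244). ∠LBH = 120.4° gives BH at 150.90° from the x-axis; with |BH| = 23.6, H = (-36.020, -17.767). Then |DH| = |H − D| = 32.906.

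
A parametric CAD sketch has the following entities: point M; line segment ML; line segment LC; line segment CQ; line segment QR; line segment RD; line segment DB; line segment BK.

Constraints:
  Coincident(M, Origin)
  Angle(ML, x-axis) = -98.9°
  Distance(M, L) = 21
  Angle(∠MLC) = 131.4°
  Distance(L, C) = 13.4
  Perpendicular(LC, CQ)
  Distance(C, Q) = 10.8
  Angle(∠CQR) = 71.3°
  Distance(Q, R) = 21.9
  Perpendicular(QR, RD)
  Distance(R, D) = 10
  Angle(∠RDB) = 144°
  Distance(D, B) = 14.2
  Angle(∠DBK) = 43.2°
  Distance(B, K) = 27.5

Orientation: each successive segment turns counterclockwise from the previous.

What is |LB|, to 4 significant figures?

15.77

M is at the origin; ML runs at -98.9° with length 21.0, so L = (-3.249, -20.75). ∠MLC = 131.4° gives LC at -50.30° from the x-axis; with |LC| = 13.4, C = (5.311, -31.06). LC ⟂ CQ, so CQ runs at 39.70°; with |CQ| = 10.8, Q = (13.62, -24.16). ∠CQR = 71.3° gives QR at 148.4° from the x-axis; with |QR| = 21.9, R = (-5.033, -12.68). QR is perpendicular to RD, so RD runs at -121.6°; with |RD| = 10.0, D = (-10.27, -21.20). ∠RDB = 144.0° gives DB at -85.60° from the x-axis; with |DB| = 14.2, B = (-9.183, -35.36). Then |LB| = |B − L| = 15.77.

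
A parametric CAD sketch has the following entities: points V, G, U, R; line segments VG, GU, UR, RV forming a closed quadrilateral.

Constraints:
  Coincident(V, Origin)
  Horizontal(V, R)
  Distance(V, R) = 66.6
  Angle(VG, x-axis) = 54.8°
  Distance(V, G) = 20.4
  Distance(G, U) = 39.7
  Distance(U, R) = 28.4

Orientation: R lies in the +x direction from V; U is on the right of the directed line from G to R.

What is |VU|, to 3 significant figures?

41.8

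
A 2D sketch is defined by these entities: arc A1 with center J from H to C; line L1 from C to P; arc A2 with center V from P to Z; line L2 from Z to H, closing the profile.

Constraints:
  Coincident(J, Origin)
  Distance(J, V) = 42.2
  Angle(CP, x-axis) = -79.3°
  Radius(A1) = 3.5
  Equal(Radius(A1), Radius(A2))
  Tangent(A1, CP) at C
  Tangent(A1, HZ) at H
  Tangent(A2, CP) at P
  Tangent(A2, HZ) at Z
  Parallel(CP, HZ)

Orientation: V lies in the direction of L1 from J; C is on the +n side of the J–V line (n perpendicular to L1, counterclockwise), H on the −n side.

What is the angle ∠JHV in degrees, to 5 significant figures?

85.259°

The slot axis is L1's direction at -79.3°, so u = (cos -79.3°, sin -79.3°) = (0.18567, -0.98261) and n = (−sin -79.3°, cos -79.3°) = (0.98261, 0.18567). J is at the origin and V lies 42.2 along u from J, so V = 42.2·u = (7.8351, -41.466). Tangency of A1 to both parallel lines with radius 3.5 puts C and H at J ± 3.5·n: C = (3.4391, 0.64983), H = (-3.4391, -0.64983). Then cos ∠JHV = HJ·HV / (|HJ||HV|), giving 85.259°.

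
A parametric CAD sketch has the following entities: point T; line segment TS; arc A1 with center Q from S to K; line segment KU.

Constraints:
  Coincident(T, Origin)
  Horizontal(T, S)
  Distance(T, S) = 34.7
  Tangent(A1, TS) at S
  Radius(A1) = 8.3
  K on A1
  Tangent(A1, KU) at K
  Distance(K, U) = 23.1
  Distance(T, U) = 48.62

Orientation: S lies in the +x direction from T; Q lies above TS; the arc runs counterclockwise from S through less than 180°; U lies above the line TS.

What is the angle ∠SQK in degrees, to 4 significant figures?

107.0°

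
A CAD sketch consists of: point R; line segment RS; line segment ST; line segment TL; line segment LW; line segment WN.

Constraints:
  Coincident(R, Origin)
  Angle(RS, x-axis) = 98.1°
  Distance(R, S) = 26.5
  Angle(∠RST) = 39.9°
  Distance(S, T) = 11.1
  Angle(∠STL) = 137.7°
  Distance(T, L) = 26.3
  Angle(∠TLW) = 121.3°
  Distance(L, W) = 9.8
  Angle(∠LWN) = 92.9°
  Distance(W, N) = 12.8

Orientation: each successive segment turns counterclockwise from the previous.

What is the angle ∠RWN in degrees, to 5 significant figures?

42.920°

∠TLW = 121.3° gives LW at -20.800° from the x-axis; with |LW| = 9.8, W = (4.3710, -12.538). ∠LWN = 92.9° gives WN at 66.300° from the x-axis; with |WN| = 12.8, N = (9.5159, -0.81735). Then cos ∠RWN = WR·WN / (|WR||WN|), giving 42.920°.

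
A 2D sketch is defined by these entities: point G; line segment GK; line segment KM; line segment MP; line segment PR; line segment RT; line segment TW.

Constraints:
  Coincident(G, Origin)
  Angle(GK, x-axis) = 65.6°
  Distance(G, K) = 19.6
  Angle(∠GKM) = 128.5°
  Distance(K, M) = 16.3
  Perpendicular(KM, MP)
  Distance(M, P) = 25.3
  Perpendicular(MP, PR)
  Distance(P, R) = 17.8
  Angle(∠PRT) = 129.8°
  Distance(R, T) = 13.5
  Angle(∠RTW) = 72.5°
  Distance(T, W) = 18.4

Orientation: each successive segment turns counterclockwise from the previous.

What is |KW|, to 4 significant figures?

10.51

∠PRT = 129.8° gives RT at -12.70° from the x-axis; with |RT| = 13.5, T = (-0.5725, 2.021). ∠RTW = 72.5° gives TW at 94.80° from the x-axis; with |TW| = 18.4, W = (-2.112, 20.36). Then |KW| = |W − K| = 10.51.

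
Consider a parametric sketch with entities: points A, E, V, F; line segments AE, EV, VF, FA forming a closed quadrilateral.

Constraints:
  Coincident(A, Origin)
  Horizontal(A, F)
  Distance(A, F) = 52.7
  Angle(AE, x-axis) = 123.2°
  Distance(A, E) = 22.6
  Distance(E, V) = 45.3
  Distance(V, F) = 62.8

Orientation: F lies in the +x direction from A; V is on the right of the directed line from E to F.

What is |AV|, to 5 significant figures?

26.123

Checks: |EV| = 45.30 ✓; |VF| = 62.80 ✓.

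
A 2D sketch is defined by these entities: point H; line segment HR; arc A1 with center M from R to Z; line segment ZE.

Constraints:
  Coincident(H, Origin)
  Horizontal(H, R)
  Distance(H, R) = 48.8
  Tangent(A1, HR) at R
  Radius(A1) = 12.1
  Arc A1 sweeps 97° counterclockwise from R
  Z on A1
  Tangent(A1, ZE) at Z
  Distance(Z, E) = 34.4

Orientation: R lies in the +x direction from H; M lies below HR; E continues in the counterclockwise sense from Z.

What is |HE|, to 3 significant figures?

62.9

H is at the origin; HR is horizontal with |HR| = 48.8 and R on the +x side, so R = (48.8, 0.00). The tangent condition forces MR to be normal to HR, so M = R + (0, -12.1) = (48.8, -12.1). On A1, R sits at bearing 90° from M; a 97° counterclockwise sweep puts Z at bearing 187°, so Z = M + 12.1·(cos 187°, sin 187°) = (36.8, -13.6). A1 meets ZE tangentially, so MZ is at right angles to ZE, so ZE runs along (−sin 187°, cos 187°); with |ZE| = 34.4, E = (41.0, -47.7). Then |HE| = |E − H| = 62.9.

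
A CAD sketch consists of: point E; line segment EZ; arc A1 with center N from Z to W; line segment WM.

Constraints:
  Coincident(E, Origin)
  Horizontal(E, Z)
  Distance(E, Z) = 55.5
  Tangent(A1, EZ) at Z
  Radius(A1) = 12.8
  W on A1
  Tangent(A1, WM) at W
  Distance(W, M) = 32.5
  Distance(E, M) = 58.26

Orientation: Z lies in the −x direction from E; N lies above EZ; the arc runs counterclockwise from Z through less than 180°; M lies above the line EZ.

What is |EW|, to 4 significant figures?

44.24

Checks: |NW| = 12.80 ✓; ∠(NW, WM) = 90.00° ✓; |WM| = 32.50 ✓; |EM| = 58.26 ✓.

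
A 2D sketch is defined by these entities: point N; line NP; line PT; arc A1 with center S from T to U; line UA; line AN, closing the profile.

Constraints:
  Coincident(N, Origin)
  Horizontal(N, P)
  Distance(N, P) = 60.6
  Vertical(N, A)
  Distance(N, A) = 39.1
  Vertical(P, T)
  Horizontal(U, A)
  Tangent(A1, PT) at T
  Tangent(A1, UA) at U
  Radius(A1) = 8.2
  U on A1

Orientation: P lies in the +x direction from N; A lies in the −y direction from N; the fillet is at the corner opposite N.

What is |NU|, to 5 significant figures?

65.380

The virtual corner opposite N is at (60.600, -39.100). The tangent condition forces ST to be normal to PT and A1 meets UA tangentially, so SU is at right angles to UA, with radius 8.2, so the center S sits 8.2 in from both sides at S = (52.400, -30.900). That places the tangent points at T = (60.600, -30.900) on PT and U = (52.400, -39.100) on UA. Then |NU| = |U − N| = 65.380.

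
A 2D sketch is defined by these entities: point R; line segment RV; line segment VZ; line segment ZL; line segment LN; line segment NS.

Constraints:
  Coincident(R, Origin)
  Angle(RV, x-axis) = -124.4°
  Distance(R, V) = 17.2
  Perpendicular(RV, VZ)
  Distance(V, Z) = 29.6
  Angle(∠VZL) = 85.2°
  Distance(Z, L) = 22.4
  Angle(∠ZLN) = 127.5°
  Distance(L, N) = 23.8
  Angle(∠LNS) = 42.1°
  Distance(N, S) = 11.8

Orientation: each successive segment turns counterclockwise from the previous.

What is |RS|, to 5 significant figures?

12.646

R is at the origin; RV runs at -124.4° with length 17.2, so V = (-9.7174, -14.192). The perpendicularity gives VZ at right angles to RV, so VZ runs at -34.400°; with |VZ| = 29.6, Z = (14.706, -30.915). ∠VZL = 85.2° gives ZL at 60.400° from the x-axis; with |ZL| = 22.4, L = (25.770, -11.438). ∠ZLN = 127.5° gives LN at 112.90° from the x-axis; with |LN| = 23.8, N = (16.509, 10.486). ∠LNS = 42.1° gives NS at -109.20° from the x-axis; with |NS| = 11.8, S = (12.628, -0.65772). Then |RS| = |S − R| = 12.646.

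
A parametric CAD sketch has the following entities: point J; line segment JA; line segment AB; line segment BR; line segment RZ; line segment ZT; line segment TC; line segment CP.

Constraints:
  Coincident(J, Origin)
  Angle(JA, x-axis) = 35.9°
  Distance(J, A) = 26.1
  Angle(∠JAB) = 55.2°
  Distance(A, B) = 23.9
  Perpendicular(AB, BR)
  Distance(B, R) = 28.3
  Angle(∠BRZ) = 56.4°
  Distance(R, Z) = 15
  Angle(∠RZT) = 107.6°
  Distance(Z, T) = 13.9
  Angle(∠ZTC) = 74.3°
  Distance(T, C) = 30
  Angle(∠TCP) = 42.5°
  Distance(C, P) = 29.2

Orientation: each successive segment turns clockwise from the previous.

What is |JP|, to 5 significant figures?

7.0301

∠ZTC = 74.3° gives TC at -120.60° from the x-axis; with |TC| = 30.0, C = (-0.47300, -25.880). ∠TCP = 42.5° gives CP at 101.90° from the x-axis; with |CP| = 29.2, P = (-6.4942, 2.6924). Then |JP| = |P − J| = 7.0301.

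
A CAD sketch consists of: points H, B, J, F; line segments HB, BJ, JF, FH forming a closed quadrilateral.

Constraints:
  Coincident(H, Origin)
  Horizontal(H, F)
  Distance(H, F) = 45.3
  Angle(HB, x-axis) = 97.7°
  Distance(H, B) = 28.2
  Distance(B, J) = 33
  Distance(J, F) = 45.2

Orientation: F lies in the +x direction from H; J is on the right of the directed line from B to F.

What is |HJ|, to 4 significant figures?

4.808

Checks: |BJ| = 33.00 ✓; |JF| = 45.20 ✓.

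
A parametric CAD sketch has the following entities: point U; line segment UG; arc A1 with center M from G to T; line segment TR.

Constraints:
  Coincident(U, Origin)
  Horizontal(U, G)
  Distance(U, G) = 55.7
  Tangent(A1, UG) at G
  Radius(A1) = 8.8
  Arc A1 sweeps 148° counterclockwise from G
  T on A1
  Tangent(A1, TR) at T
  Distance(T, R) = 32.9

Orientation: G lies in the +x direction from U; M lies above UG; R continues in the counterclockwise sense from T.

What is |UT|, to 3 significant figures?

62.5

U is at the origin; U and G share the same y with |UG| = 55.7 and G on the +x side, so G = (55.7, 0.00). Since A1 is tangent to UG there, MG ⟂ UG, so M = G + (0, 8.8) = (55.7, 8.80). On A1, G sits at bearing -90° from M; a 148° counterclockwise sweep puts T at bearing 58°, so T = M + 8.8·(cos 58°, sin 58°) = (60.4, 16.3). Then |UT| = |T − U| = 62.5.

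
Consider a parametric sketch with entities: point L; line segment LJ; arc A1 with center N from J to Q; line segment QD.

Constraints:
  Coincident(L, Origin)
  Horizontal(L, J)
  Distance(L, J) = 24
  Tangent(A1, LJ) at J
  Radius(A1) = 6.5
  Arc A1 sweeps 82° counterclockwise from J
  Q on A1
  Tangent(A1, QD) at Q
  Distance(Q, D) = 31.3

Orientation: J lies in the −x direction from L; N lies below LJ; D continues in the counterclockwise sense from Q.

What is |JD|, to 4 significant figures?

38.15

On A1, J sits at bearing 90° from N; an 82° counterclockwise sweep puts Q at bearing 172°, so Q = N + 6.5·(cos 172°, sin 172°) = (-30.44, -5.595). A1 meets QD tangentially, so NQ is at right angles to QD, so QD runs along (−sin 172°, cos 172°); with |QD| = 31.3, D = (-34.79, -36.59). Then |JD| = |D − J| = 38.15.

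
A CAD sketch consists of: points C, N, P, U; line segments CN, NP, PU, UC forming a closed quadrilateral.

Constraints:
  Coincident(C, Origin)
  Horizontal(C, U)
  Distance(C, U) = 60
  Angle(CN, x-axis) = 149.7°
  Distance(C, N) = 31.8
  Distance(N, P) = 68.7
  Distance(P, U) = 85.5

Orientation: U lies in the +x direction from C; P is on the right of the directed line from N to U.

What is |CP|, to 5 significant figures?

51.030

Checks: |NP| = 68.70 ✓; |PU| = 85.50 ✓.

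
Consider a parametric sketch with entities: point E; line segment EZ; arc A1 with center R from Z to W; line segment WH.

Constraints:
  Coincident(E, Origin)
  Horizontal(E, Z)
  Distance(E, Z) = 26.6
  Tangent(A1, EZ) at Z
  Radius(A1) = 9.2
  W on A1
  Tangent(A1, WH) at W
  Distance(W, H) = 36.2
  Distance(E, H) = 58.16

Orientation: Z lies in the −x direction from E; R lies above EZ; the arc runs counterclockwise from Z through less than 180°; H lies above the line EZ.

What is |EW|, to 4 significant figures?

23.16

Checks: E.y = 0.00, Z.y = 0.00 ✓; |RW| = 9.200 ✓; ∠(RW, WH) = 90.00° ✓; |WH| = 36.20 ✓; |EH| = 58.16 ✓.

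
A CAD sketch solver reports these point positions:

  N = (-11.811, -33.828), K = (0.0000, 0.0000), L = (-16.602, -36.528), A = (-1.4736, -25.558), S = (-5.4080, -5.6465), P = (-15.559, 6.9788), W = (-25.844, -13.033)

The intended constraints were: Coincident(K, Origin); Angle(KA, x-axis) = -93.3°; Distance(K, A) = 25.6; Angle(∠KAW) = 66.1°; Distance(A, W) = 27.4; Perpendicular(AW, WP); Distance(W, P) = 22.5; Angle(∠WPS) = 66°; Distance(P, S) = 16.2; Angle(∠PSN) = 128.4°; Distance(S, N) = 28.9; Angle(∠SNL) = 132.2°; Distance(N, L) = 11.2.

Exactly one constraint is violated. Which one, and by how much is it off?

Distance(N, L) = 11.2 — off by 5.70.

K = (0.00, 0.00) ✓; KA at -93.30° ✓; |KA| = 25.60 ✓; ∠KAW = 66.10° ✓; |AW| = 27.40 ✓; ∠(AW, WP) = 90.00° ✓; |WP| = 22.50 ✓; ∠WPS = 66.00° ✓; |PS| = 16.20 ✓; ∠PSN = 128.4° ✓; |SN| = 28.90 ✓; ∠SNL = 132.2° ✓; |NL| = 5.499 ✗.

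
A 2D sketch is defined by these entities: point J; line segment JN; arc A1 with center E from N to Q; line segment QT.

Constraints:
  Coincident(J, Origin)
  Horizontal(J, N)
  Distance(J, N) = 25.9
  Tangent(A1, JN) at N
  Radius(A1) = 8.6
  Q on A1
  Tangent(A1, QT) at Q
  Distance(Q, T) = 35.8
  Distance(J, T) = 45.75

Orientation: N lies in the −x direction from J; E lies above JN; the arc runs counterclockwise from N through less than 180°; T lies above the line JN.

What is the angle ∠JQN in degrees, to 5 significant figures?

113.20°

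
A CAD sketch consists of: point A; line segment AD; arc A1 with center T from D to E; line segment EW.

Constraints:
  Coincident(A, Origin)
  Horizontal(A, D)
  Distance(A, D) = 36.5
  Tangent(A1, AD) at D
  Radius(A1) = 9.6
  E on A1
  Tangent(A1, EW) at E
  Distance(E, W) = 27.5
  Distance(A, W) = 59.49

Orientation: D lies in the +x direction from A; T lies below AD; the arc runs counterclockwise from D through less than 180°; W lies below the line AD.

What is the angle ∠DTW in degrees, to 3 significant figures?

160°

A is at the origin; AD is horizontal with |AD| = 36.5 and D on the +x side, so D = (36.5, 0.00). Since A1 is tangent to AD there, TD ⟂ AD, so T = D + (0, -9.6) = (36.5, -9.60). Since TE ⟂ EW (tangency), |TW| = √(9.6² + 27.5²) = 29.1 regardless of where E sits on A1. So W lies on both circle(A, 59.49) and circle(T, 29.1); the below-AD intersection is W = (46.7, -36.9). E is the foot of the tangent from W: E = (29.1, -15.7).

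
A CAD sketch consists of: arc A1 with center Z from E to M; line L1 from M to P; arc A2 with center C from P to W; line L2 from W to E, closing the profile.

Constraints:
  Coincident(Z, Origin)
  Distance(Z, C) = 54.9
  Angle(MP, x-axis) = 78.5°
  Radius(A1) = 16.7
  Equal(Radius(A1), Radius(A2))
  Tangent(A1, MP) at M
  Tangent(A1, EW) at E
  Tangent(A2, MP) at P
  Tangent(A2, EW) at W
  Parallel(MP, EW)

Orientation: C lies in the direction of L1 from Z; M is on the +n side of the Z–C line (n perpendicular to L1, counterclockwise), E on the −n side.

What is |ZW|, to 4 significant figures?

57.38

The slot axis is L1's direction at 78.5°, so u = (cos 78.5°, sin 78.5°) = (0.1994, 0.9799) and n = (−sin 78.5°, cos 78.5°) = (-0.9799, 0.1994). Z is at the origin and C lies 54.9 along u from Z, so C = 54.9·u = (10.95, 53.80). Tangency of A1 to both parallel lines with radius 16.7 puts M and E at Z ± 16.7·n: M = (-16.36, 3.329), E = (16.36, -3.329). Equal radii place P and W the same way about C: P = C + 16.7·n = (-5.419, 57.13), W = C − 16.7·n = (27.31, 50.47). Then |ZW| = |W − Z| = 57.38.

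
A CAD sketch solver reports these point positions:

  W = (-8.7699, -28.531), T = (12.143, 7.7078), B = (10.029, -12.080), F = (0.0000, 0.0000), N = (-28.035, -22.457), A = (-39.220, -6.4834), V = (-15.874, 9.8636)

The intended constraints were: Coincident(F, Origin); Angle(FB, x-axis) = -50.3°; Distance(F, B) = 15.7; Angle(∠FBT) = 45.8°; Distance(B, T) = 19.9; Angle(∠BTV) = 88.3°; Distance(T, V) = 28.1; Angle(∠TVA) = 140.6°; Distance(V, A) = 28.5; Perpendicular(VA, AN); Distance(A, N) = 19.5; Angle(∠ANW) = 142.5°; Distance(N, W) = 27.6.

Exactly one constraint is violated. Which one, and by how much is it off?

Distance(N, W) = 27.6 — off by 7.40.

F = (0.00, 0.00) ✓; FB at -50.30° ✓; |FB| = 15.70 ✓; ∠FBT = 45.80° ✓; |BT| = 19.90 ✓; ∠BTV = 88.30° ✓; |TV| = 28.10 ✓; ∠TVA = 140.6° ✓; |VA| = 28.50 ✓; ∠(VA, AN) = 90.00° ✓; |AN| = 19.50 ✓; ∠ANW = 142.5° ✓; |NW| = 20.20 ✗.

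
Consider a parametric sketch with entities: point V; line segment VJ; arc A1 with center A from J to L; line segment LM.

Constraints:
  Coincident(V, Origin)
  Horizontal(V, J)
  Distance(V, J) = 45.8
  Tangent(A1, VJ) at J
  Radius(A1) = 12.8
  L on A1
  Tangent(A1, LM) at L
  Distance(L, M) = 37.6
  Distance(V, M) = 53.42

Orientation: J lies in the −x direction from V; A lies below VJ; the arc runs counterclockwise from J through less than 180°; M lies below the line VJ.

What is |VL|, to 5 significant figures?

58.614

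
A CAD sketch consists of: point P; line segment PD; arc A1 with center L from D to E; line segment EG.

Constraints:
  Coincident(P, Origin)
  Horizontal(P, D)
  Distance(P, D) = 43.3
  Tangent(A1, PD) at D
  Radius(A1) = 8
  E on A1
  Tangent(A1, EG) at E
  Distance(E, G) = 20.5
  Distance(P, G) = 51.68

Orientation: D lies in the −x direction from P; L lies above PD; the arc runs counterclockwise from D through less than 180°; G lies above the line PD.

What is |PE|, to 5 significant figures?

37.211

P is at the origin; P and D share the same y with |PD| = 43.3 and D on the −x side, so D = (-43.300, 0.0000). Tangency of A1 to PD means the radius LD is perpendicular to PD, so L = D + (0, 8) = (-43.300, 8.0000). Since LE ⟂ EG (tangency), |LG| = √(8.0² + 20.5²) = 22.006 regardless of where E sits on A1. So G lies on both circle(P, 51.68) and circle(L, 22.006); the above-PD intersection is G = (-42.100, 29.973). E is the foot of the tangent from G: E = (-35.700, 10.498).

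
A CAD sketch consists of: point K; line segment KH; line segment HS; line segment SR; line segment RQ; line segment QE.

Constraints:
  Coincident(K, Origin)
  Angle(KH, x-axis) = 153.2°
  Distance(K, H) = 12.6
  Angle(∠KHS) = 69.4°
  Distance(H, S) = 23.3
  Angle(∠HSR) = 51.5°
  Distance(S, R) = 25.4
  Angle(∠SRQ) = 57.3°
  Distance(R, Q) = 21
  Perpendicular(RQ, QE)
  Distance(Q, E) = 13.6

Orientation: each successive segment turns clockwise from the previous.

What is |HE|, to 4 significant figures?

14.28

K is at the origin; KH runs at 153.2° with length 12.6, so H = (-11.25, 5.681). ∠KHS = 69.4° gives HS at 42.60° from the x-axis; with |HS| = 23.3, S = (5.904, 21.45). ∠HSR = 51.5° gives SR at -85.90° from the x-axis; with |SR| = 25.4, R = (7.721, -3.883). ∠SRQ = 57.3° gives RQ at 151.4° from the x-axis; with |RQ| = 21.0, Q = (-10.72, 6.170). RQ ⟂ QE, so QE runs at 61.40°; with |QE| = 13.6, E = (-4.207, 18.11). Then |HE| = |E − H| = 14.28.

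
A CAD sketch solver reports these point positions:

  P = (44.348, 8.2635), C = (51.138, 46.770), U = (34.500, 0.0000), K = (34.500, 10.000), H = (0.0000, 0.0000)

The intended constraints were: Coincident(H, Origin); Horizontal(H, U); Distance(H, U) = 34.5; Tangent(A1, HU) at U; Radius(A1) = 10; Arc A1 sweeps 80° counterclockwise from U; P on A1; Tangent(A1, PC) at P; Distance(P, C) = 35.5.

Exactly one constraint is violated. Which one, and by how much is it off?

Distance(P, C) = 35.5 — off by 3.60.

H = (0.00, 0.00) ✓; H.y = 0.00, U.y = 0.00 ✓; |HU| = 34.50 ✓; ∠(KU, UH) = 90.00° ✓; |KU| = 10.00 ✓; bearing(K→P) − bearing(K→U) = 80.00° ✓; |KP| = 10.00 ✓; ∠(KP, PC) = 90.00° ✓; |PC| = 39.10 ✗.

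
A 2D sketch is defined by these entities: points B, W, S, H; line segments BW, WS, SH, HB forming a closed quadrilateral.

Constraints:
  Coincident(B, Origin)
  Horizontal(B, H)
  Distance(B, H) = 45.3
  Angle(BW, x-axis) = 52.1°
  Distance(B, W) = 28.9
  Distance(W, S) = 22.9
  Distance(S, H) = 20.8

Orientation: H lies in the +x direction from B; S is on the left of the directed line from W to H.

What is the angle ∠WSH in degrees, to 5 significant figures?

109.75°

Checks: |WS| = 22.90 ✓; |SH| = 20.80 ✓.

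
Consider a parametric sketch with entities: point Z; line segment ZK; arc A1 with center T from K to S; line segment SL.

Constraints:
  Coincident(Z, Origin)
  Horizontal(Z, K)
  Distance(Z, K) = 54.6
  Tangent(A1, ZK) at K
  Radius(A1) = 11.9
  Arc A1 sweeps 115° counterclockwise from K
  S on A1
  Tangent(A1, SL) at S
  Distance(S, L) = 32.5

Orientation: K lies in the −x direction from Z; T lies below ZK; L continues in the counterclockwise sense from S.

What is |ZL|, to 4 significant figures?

69.42

On A1, K sits at bearing 90° from T; a 115° counterclockwise sweep puts S at bearing 205°, so S = T + 11.9·(cos 205°, sin 205°) = (-65.39, -16.93). The tangent condition forces TS to be normal to SL, so SL runs along (−sin 205°, cos 205°); with |SL| = 32.5, L = (-51.65, -46.38). Then |ZL| = |L − Z| = 69.42.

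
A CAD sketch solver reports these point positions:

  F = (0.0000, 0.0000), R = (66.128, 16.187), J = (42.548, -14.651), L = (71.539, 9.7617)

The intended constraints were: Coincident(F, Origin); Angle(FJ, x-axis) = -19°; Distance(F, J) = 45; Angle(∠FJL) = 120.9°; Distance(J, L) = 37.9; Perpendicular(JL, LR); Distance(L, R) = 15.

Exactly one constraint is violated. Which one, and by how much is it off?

Distance(L, R) = 15 — off by 6.60.

F = (0.00, 0.00) ✓; FJ at -19.00° ✓; |FJ| = 45.00 ✓; ∠FJL = 120.9° ✓; |JL| = 37.90 ✓; ∠(JL, LR) = 90.00° ✓; |LR| = 8.400 ✗.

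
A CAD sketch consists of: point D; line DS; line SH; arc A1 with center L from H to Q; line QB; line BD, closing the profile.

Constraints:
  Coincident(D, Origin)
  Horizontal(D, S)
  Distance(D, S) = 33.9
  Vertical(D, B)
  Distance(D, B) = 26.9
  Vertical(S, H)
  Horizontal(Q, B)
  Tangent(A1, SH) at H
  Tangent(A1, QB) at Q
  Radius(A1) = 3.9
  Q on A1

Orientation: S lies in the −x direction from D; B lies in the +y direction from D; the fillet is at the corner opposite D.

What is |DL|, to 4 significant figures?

37.80

D is at the origin; DS is horizontal with |DS| = 33.9 and S on the −x side, so S = (-33.90, 0.000). DB is vertical with |DB| = 26.9 and B on the +y side, so B = (0.000, 26.90). The virtual corner opposite D is at (-33.90, 26.90). The tangent condition forces LH to be normal to SH and tangency of A1 to QB means the radius LQ is perpendicular to QB, with radius 3.9, so the center L sits 3.9 in from both sides at L = (-30.00, 23.00). Then |DL| = |L − D| = 37.80.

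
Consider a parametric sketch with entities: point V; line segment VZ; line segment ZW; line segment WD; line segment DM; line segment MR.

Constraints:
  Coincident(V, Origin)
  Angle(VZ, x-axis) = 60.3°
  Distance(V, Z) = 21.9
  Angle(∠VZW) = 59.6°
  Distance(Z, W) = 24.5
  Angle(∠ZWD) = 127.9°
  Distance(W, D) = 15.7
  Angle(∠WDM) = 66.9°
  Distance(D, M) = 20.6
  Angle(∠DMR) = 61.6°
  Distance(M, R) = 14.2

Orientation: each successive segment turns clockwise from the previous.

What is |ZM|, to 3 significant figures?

22.7

V is at the origin; VZ runs at 60.3° with length 21.9, so Z = (10.9, 19.0). ∠VZW = 59.6° gives ZW at -60.1° from the x-axis; with |ZW| = 24.5, W = (23.1, -2.22). ∠ZWD = 127.9° gives WD at -112° from the x-axis; with |WD| = 15.7, D = (17.1, -16.8). ∠WDM = 66.9° gives DM at 135° from the x-axis; with |DM| = 20.6, M = (2.64, -2.11). Then |ZM| = |M − Z| = 22.7.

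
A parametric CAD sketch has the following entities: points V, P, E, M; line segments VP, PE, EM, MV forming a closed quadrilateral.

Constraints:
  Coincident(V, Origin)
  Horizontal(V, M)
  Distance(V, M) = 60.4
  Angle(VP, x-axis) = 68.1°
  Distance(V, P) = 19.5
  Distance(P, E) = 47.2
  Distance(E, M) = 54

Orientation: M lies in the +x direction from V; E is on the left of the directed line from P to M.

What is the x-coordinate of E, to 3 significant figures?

41.5

Checks: |PE| = 47.20 ✓; |EM| = 54.00 ✓.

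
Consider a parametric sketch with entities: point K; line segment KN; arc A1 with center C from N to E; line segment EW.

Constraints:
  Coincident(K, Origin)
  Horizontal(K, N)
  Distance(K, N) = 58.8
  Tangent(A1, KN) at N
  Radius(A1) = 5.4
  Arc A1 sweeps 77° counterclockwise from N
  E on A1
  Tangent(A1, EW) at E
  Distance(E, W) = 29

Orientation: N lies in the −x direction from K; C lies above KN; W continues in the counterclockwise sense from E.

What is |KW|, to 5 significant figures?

57.122

K is at the origin; KN is horizontal with |KN| = 58.8 and N on the −x side, so N = (-58.800, 0.0000). A1 meets KN tangentially, so CN is at right angles to KN, so C = N + (0, 5.4) = (-58.800, 5.4000). On A1, N sits at bearing -90° from C; a 77° counterclockwise sweep puts E at bearing -13°, so E = C + 5.4·(cos -13°, sin -13°) = (-53.538, 4.1853). Tangency of A1 to EW means the radius CE is perpendicular to EW, so EW runs along (−sin -13°, cos -13°); with |EW| = 29.0, W = (-47.015, 32.442). Then |KW| = |W − K| = 57.122.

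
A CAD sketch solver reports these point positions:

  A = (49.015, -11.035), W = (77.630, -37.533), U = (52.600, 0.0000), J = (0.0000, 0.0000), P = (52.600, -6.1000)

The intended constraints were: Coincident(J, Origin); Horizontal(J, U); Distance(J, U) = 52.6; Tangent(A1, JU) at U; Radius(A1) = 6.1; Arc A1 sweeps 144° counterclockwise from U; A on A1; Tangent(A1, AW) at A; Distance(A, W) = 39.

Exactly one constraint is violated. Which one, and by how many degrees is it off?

Tangent(A1, AW) at A — off by 6.80°.

J = (0.00, 0.00) ✓; J.y = 0.00, U.y = 0.00 ✓; |JU| = 52.60 ✓; ∠(PU, UJ) = 90.00° ✓; |PU| = 6.100 ✓; bearing(P→A) − bearing(P→U) = 144.0° ✓; |PA| = 6.100 ✓; ∠(PA, AW) = 96.80° ✗; |AW| = 39.00 ✓.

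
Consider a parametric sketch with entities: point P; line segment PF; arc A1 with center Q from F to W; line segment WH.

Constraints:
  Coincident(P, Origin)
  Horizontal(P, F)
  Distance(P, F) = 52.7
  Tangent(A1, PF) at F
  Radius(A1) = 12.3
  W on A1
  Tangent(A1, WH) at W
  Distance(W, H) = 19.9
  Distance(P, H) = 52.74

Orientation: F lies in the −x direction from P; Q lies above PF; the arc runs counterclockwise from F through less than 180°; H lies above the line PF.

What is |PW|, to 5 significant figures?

42.414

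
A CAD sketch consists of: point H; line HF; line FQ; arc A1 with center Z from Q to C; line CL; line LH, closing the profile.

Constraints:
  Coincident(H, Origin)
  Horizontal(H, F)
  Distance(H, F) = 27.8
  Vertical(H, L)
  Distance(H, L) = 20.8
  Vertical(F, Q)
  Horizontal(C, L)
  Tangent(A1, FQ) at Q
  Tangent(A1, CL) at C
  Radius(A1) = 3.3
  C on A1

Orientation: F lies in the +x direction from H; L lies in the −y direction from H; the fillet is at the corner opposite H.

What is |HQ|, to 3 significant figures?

32.8

The virtual corner opposite H is at (27.8, -20.8). The tangent condition forces ZQ to be normal to FQ and A1 meets CL tangentially, so ZC is at right angles to CL, with radius 3.3, so the center Z sits 3.3 in from both sides at Z = (24.5, -17.5). That places the tangent points at Q = (27.8, -17.5) on FQ and C = (24.5, -20.8) on CL. Then |HQ| = |Q − H| = 32.8.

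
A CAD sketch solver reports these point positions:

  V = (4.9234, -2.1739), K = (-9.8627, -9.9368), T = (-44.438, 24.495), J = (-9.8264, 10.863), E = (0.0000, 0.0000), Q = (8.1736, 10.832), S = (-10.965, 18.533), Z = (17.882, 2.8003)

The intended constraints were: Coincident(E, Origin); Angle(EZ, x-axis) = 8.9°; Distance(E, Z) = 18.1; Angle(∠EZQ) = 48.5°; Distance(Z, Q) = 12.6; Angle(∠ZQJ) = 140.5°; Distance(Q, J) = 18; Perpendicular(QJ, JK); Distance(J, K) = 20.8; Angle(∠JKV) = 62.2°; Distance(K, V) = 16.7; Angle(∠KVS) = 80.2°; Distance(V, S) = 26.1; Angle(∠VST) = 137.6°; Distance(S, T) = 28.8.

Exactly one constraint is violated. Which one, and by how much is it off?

Distance(S, T) = 28.8 — off by 5.20.

E = (0.00, 0.00) ✓; EZ at 8.900° ✓; |EZ| = 18.10 ✓; ∠EZQ = 48.50° ✓; |ZQ| = 12.60 ✓; ∠ZQJ = 140.5° ✓; |QJ| = 18.00 ✓; ∠(QJ, JK) = 90.00° ✓; |JK| = 20.80 ✓; ∠JKV = 62.20° ✓; |KV| = 16.70 ✓; ∠KVS = 80.20° ✓; |VS| = 26.10 ✓; ∠VST = 137.6° ✓; |ST| = 34.00 ✗.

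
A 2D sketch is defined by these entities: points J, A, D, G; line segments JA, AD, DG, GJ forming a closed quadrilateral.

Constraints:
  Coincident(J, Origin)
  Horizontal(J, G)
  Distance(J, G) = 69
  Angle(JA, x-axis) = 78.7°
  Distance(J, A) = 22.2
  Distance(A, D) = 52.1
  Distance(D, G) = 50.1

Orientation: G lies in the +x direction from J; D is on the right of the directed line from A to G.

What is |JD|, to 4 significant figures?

36.48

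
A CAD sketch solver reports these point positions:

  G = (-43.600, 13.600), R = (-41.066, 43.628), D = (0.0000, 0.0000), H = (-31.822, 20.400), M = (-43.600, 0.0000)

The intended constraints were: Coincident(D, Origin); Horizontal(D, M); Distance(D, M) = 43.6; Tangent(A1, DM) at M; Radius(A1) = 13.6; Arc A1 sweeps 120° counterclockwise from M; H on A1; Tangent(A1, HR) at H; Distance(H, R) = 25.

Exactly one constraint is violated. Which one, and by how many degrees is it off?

Tangent(A1, HR) at H — off by 8.30°.

D = (0.00, 0.00) ✓; D.y = 0.00, M.y = 0.00 ✓; |DM| = 43.60 ✓; ∠(GM, MD) = 90.00° ✓; |GM| = 13.60 ✓; bearing(G→H) − bearing(G→M) = 120.0° ✓; |GH| = 13.60 ✓; ∠(GH, HR) = 98.30° ✗; |HR| = 25.00 ✓.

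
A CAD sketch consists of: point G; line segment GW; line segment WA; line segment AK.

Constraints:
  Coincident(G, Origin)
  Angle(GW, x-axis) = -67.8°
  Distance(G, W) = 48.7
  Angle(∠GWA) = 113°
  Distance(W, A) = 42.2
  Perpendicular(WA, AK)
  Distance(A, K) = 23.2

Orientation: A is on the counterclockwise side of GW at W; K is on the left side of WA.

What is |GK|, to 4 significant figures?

64.94

∠GWA = 113.0°, so WA runs at -67.8° + (180° − 113.0°) = -0.8000° from the x-axis; with |WA| = 42.2, A = W + 42.2·(cos -0.8000°, sin -0.8000°) = (60.60, -45.68). WA ⟂ AK; with |AK| = 23.2 on the left of WA, K = A + 23.2·(0.01396, 0.9999) = (60.92, -22.48). Then |GK| = |K − G| = 64.94.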